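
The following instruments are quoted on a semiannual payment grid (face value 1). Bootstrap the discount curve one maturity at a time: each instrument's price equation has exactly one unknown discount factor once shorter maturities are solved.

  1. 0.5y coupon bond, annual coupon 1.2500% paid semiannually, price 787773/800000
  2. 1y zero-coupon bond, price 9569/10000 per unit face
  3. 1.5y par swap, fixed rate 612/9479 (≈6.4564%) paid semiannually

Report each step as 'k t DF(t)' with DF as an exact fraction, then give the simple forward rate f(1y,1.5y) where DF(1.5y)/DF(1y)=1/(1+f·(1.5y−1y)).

1 1/2 4893/5000
2 1 9569/10000
3 3/2 4541/5000
f(1y,1.5y) = ((9569/10000)/(4541/5000) − 1)/(1/2) = 487/4541 ≈ 10.7245%

step 1 [0.5y] bond c/2=1/160: DF=(787773/800000 − 1/160·(0))/(1+1/160) = 4893/5000 ≈ 0.978600
step 2 [1y] zero: DF = P = 9569/10000 ≈ 0.956900
step 3 [1.5y] swap r/2=306/9479: DF=(1 − 306/9479·(0.978600+0.956900))/(1+306/9479) = 4541/5000 ≈ 0.908200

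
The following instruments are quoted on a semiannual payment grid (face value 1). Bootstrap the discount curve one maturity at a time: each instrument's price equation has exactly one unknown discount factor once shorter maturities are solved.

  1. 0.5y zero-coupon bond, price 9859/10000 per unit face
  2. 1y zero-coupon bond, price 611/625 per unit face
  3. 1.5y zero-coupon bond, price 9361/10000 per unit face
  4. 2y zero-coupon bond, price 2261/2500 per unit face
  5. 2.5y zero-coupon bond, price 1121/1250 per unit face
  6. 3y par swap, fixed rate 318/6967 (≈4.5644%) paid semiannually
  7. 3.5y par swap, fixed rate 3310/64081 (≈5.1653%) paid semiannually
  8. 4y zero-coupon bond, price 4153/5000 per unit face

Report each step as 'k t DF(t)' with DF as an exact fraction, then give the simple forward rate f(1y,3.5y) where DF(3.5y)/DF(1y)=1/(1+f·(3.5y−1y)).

step 1 [0.5y] zero: DF = P = 9859/10000 ≈ 0.985900
step 2 [1y] zero: DF = P = 611/625 ≈ 0.977600
step 3 [1.5y] zero: DF = P = 9361/10000 ≈ 0.936100
step 4 [2y] zero: DF = P = 2261/2500 ≈ 0.904400
step 5 [2.5y] zero: DF = P = 1121/1250 ≈ 0.896800
step 6 [3y] swap r/2=159/6967: DF=(1 − 159/6967·(0.985900+0.977600+0.936100+0.904400+0.896800))/(1+159/6967) = 1091/1250 ≈ 0.872800
step 7 [3.5y] swap r/2=1655/64081: DF=(1 − 1655/64081·(0.985900+0.977600+0.936100+0.904400+0.896800+0.872800))/(1+1655/64081) = 1669/2000 ≈ 0.834500
step 8 [4y] zero: DF = P = 4153/5000 ≈ 0.830600

1 1/2 9859/10000
2 1 611/625
3 3/2 9361/10000
4 2 2261/2500
5 5/2 1121/1250
6 3 1091/1250
7 7/2 1669/2000
8 4 4153/5000
f(1y,3.5y) = ((611/625)/(1669/2000) − 1)/(5/2) = 2862/41725 ≈ 6.8592%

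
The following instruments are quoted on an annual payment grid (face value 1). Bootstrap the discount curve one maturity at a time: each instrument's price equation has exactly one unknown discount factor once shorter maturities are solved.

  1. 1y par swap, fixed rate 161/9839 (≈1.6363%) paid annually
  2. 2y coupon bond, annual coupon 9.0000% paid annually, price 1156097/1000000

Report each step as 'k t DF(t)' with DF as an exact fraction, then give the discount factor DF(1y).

1 1 9839/10000
2 2 4897/5000
DF(1y) = 9839/10000 ≈ 0.983900

step 1 [1y] swap r/1=161/9839: DF=(1 − 161/9839·(0))/(1+161/9839) = 9839/10000 ≈ 0.983900
step 2 [2y] bond c/1=9/100: DF=(1156097/1000000 − 9/100·(0.983900))/(1+9/100) = 4897/5000 ≈ 0.979400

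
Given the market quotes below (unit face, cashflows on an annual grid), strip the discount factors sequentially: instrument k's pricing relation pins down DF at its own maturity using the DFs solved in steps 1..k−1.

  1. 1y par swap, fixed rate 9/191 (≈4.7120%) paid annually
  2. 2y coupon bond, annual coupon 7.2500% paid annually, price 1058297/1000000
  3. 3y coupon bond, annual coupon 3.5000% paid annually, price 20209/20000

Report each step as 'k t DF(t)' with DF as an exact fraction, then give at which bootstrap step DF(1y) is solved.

1 1 191/200
2 2 4611/5000
3 3 1141/1250
DF(1y) is solved at step 1

step 1 [1y] swap r/1=9/191: DF=(1 − 9/191·(0))/(1+9/191) = 191/200 ≈ 0.955000
step 2 [2y] bond c/1=29/400: DF=(1058297/1000000 − 29/400·(0.955000))/(1+29/400) = 4611/5000 ≈ 0.922200
step 3 [3y] bond c/1=7/200: DF=(20209/20000 − 7/200·(0.955000+0.922200))/(1+7/200) = 1141/1250 ≈ 0.912800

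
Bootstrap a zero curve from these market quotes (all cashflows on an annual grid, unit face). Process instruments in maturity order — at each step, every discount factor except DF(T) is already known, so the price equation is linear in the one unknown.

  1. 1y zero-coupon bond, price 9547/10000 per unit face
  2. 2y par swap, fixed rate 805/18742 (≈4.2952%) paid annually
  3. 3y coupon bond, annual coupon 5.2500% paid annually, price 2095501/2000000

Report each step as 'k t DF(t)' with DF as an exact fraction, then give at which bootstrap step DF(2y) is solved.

step 1 [1y] zero: DF = P = 9547/10000 ≈ 0.954700
step 2 [2y] swap r/1=805/18742: DF=(1 − 805/18742·(0.954700))/(1+805/18742) = 1839/2000 ≈ 0.919500
step 3 [3y] bond c/1=21/400: DF=(2095501/2000000 − 21/400·(0.954700+0.919500))/(1+21/400) = 451/500 ≈ 0.902000

1 1 9547/10000
2 2 1839/2000
3 3 451/500
DF(2y) is solved at step 2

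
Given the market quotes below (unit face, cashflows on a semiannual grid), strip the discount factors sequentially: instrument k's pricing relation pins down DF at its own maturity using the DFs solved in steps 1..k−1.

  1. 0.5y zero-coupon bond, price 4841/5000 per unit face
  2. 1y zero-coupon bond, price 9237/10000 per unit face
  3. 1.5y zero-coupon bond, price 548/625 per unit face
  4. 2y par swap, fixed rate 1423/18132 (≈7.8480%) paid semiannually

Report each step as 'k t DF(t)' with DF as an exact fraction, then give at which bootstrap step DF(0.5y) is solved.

step 1 [0.5y] zero: DF = P = 4841/5000 ≈ 0.968200
step 2 [1y] zero: DF = P = 9237/10000 ≈ 0.923700
step 3 [1.5y] zero: DF = P = 548/625 ≈ 0.876800
step 4 [2y] swap r/2=1423/36264: DF=(1 − 1423/36264·(0.968200+0.923700+0.876800))/(1+1423/36264) = 8577/10000 ≈ 0.857700

1 1/2 4841/5000
2 1 9237/10000
3 3/2 548/625
4 2 8577/10000
DF(0.5y) is solved at step 1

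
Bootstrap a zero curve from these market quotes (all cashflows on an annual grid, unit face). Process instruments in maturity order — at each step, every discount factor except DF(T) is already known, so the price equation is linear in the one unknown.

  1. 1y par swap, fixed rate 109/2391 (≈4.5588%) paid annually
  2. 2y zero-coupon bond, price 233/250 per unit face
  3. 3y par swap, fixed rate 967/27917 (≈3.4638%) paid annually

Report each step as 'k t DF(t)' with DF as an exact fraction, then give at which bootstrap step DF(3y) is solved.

step 1 [1y] swap r/1=109/2391: DF=(1 − 109/2391·(0))/(1+109/2391) = 2391/2500 ≈ 0.956400
step 2 [2y] zero: DF = P = 233/250 ≈ 0.932000
step 3 [3y] swap r/1=967/27917: DF=(1 − 967/27917·(0.956400+0.932000))/(1+967/27917) = 9033/10000 ≈ 0.903300

1 1 2391/2500
2 2 233/250
3 3 9033/10000
DF(3y) is solved at step 3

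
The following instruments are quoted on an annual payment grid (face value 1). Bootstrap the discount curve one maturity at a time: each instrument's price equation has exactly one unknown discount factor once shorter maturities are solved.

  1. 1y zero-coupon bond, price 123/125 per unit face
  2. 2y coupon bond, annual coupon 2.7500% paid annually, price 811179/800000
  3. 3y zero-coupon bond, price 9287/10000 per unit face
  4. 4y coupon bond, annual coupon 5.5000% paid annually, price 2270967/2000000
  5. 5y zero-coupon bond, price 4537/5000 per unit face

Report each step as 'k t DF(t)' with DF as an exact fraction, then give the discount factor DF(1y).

step 1 [1y] zero: DF = P = 123/125 ≈ 0.984000
step 2 [2y] bond c/1=11/400: DF=(811179/800000 − 11/400·(0.984000))/(1+11/400) = 1921/2000 ≈ 0.960500
step 3 [3y] zero: DF = P = 9287/10000 ≈ 0.928700
step 4 [4y] bond c/1=11/200: DF=(2270967/2000000 − 11/200·(0.984000+0.960500+0.928700))/(1+11/200) = 1853/2000 ≈ 0.926500
step 5 [5y] zero: DF = P = 4537/5000 ≈ 0.907400

1 1 123/125
2 2 1921/2000
3 3 9287/10000
4 4 1853/2000
5 5 4537/5000
DF(1y) = 123/125 ≈ 0.984000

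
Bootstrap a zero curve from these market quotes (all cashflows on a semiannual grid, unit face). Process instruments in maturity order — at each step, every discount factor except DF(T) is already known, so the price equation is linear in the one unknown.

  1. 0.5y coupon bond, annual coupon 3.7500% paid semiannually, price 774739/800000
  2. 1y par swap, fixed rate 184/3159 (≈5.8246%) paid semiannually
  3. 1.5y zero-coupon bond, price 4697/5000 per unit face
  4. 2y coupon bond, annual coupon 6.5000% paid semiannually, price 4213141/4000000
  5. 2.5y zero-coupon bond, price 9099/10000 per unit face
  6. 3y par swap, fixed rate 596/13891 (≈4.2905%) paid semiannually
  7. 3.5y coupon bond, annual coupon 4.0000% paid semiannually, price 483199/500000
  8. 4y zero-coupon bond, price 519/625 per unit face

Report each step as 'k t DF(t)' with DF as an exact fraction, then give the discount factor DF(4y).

1 1/2 4753/5000
2 1 1181/1250
3 3/2 4697/5000
4 2 9309/10000
5 5/2 9099/10000
6 3 1101/1250
7 7/2 1677/2000
8 4 519/625
DF(4y) = 519/625 ≈ 0.830400

step 1 [0.5y] bond c/2=3/160: DF=(774739/800000 − 3/160·(0))/(1+3/160) = 4753/5000 ≈ 0.950600
step 2 [1y] swap r/2=92/3159: DF=(1 − 92/3159·(0.950600))/(1+92/3159) = 1181/1250 ≈ 0.944800
step 3 [1.5y] zero: DF = P = 4697/5000 ≈ 0.939400
step 4 [2y] bond c/2=13/400: DF=(4213141/4000000 − 13/400·(0.950600+0.944800+0.939400))/(1+13/400) = 9309/10000 ≈ 0.930900
step 5 [2.5y] zero: DF = P = 9099/10000 ≈ 0.909900
step 6 [3y] swap r/2=298/13891: DF=(1 − 298/13891·(0.950600+0.944800+0.939400+0.930900+0.909900))/(1+298/13891) = 1101/1250 ≈ 0.880800
step 7 [3.5y] bond c/2=1/50: DF=(483199/500000 − 1/50·(0.950600+0.944800+0.939400+0.930900+0.909900+0.880800))/(1+1/50) = 1677/2000 ≈ 0.838500
step 8 [4y] zero: DF = P = 519/625 ≈ 0.830400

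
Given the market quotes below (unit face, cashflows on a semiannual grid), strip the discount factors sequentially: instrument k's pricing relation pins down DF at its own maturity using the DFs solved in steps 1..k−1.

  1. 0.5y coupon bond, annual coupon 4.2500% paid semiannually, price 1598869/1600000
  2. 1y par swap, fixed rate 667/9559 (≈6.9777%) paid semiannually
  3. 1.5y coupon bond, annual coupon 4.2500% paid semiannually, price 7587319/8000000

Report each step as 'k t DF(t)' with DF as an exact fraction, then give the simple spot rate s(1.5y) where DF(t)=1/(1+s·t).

1 1/2 1957/2000
2 1 9333/10000
3 3/2 8889/10000
s(1.5y) = (1/(8889/10000) − 1)/(3/2) = 2222/26667 ≈ 8.3324%

step 1 [0.5y] bond c/2=17/800: DF=(1598869/1600000 − 17/800·(0))/(1+17/800) = 1957/2000 ≈ 0.978500
step 2 [1y] swap r/2=667/19118: DF=(1 − 667/19118·(0.978500))/(1+667/19118) = 9333/10000 ≈ 0.933300
step 3 [1.5y] bond c/2=17/800: DF=(7587319/8000000 − 17/800·(0.978500+0.933300))/(1+17/800) = 8889/10000 ≈ 0.888900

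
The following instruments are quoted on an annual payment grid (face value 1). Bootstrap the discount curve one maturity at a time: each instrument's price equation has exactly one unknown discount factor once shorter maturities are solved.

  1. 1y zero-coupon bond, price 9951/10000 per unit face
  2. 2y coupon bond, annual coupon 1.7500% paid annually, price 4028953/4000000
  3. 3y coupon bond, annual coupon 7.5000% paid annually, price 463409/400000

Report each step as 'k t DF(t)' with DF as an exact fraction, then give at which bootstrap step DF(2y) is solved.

step 1 [1y] zero: DF = P = 9951/10000 ≈ 0.995100
step 2 [2y] bond c/1=7/400: DF=(4028953/4000000 − 7/400·(0.995100))/(1+7/400) = 608/625 ≈ 0.972800
step 3 [3y] bond c/1=3/40: DF=(463409/400000 − 3/40·(0.995100+0.972800))/(1+3/40) = 2351/2500 ≈ 0.940400

1 1 9951/10000
2 2 608/625
3 3 2351/2500
DF(2y) is solved at step 2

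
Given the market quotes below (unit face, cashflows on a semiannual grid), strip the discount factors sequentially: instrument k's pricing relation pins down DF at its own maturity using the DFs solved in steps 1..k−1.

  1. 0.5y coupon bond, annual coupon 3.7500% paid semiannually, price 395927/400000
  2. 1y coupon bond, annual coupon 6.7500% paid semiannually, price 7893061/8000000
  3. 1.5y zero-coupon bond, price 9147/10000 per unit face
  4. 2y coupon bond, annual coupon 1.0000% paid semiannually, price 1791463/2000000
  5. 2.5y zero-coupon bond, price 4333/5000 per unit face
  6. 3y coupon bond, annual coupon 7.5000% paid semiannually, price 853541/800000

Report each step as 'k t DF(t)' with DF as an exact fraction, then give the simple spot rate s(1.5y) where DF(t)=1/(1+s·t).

1 1/2 2429/2500
2 1 9227/10000
3 3/2 9147/10000
4 2 8773/10000
5 5/2 4333/5000
6 3 4319/5000
s(1.5y) = (1/(9147/10000) − 1)/(3/2) = 1706/27441 ≈ 6.2170%

step 1 [0.5y] bond c/2=3/160: DF=(395927/400000 − 3/160·(0))/(1+3/160) = 2429/2500 ≈ 0.971600
step 2 [1y] bond c/2=27/800: DF=(7893061/8000000 − 27/800·(0.971600))/(1+27/800) = 9227/10000 ≈ 0.922700
step 3 [1.5y] zero: DF = P = 9147/10000 ≈ 0.914700
step 4 [2y] bond c/2=1/200: DF=(1791463/2000000 − 1/200·(0.971600+0.922700+0.914700))/(1+1/200) = 8773/10000 ≈ 0.877300
step 5 [2.5y] zero: DF = P = 4333/5000 ≈ 0.866600
step 6 [3y] bond c/2=3/80: DF=(853541/800000 − 3/80·(0.971600+0.922700+0.914700+0.877300+0.866600))/(1+3/80) = 4319/5000 ≈ 0.863800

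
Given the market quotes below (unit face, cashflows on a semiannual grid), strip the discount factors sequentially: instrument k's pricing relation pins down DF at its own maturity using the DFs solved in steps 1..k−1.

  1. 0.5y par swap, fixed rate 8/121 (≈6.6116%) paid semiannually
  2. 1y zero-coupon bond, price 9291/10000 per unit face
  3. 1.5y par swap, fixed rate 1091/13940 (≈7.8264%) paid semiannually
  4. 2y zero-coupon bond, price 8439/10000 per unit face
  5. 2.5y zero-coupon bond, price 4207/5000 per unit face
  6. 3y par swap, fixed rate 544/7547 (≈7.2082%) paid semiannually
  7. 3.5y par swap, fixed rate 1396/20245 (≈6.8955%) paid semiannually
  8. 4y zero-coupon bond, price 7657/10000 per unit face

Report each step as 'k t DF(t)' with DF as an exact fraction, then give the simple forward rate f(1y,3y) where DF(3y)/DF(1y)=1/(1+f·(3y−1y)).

1 1/2 121/125
2 1 9291/10000
3 3/2 8909/10000
4 2 8439/10000
5 5/2 4207/5000
6 3 506/625
7 7/2 3953/5000
8 4 7657/10000
f(1y,3y) = ((9291/10000)/(506/625) − 1)/(2) = 1195/16192 ≈ 7.3802%

step 1 [0.5y] swap r/2=4/121: DF=(1 − 4/121·(0))/(1+4/121) = 121/125 ≈ 0.968000
step 2 [1y] zero: DF = P = 9291/10000 ≈ 0.929100
step 3 [1.5y] swap r/2=1091/27880: DF=(1 − 1091/27880·(0.968000+0.929100))/(1+1091/27880) = 8909/10000 ≈ 0.890900
step 4 [2y] zero: DF = P = 8439/10000 ≈ 0.843900
step 5 [2.5y] zero: DF = P = 4207/5000 ≈ 0.841400
step 6 [3y] swap r/2=272/7547: DF=(1 − 272/7547·(0.968000+0.929100+0.890900+0.843900+0.841400))/(1+272/7547) = 506/625 ≈ 0.809600
step 7 [3.5y] swap r/2=698/20245: DF=(1 − 698/20245·(0.968000+0.929100+0.890900+0.843900+0.841400+0.809600))/(1+698/20245) = 3953/5000 ≈ 0.790600
step 8 [4y] zero: DF = P = 7657/10000 ≈ 0.765700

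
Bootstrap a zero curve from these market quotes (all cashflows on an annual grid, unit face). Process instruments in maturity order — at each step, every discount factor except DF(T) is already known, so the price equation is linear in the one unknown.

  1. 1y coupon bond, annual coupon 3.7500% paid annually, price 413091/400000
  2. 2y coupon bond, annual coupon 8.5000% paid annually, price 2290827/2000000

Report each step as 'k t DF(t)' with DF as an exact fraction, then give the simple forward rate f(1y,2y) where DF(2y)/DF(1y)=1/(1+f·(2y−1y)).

1 1 4977/5000
2 2 9777/10000
f(1y,2y) = ((4977/5000)/(9777/10000) − 1)/(1) = 59/3259 ≈ 1.8104%

step 1 [1y] bond c/1=3/80: DF=(413091/400000 − 3/80·(0))/(1+3/80) = 4977/5000 ≈ 0.995400
step 2 [2y] bond c/1=17/200: DF=(2290827/2000000 − 17/200·(0.995400))/(1+17/200) = 9777/10000 ≈ 0.977700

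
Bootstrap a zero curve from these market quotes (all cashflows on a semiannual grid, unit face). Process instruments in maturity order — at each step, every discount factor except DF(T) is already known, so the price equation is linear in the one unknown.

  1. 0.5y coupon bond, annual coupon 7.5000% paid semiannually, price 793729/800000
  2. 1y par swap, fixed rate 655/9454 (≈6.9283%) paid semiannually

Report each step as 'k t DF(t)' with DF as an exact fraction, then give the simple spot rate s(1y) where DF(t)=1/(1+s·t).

1 1/2 9563/10000
2 1 1869/2000
s(1y) = (1/(1869/2000) − 1)/(1) = 131/1869 ≈ 7.0091%

step 1 [0.5y] bond c/2=3/80: DF=(793729/800000 − 3/80·(0))/(1+3/80) = 9563/10000 ≈ 0.956300
step 2 [1y] swap r/2=655/18908: DF=(1 − 655/18908·(0.956300))/(1+655/18908) = 1869/2000 ≈ 0.934500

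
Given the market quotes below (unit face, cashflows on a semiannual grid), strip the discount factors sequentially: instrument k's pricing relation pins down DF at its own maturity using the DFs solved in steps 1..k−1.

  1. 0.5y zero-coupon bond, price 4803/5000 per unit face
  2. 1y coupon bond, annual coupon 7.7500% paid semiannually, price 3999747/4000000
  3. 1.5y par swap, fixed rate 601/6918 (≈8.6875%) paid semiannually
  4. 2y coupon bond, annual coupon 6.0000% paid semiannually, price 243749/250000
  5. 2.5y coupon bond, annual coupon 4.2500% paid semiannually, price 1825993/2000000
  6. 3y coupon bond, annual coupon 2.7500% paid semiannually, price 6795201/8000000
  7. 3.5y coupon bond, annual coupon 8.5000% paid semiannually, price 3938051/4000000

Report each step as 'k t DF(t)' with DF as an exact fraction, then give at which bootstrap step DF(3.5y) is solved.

1 1/2 4803/5000
2 1 2317/2500
3 3/2 4399/5000
4 2 433/500
5 5/2 1023/1250
6 3 311/400
7 7/2 457/625
DF(3.5y) is solved at step 7

step 1 [0.5y] zero: DF = P = 4803/5000 ≈ 0.960600
step 2 [1y] bond c/2=31/800: DF=(3999747/4000000 − 31/800·(0.960600))/(1+31/800) = 2317/2500 ≈ 0.926800
step 3 [1.5y] swap r/2=601/13836: DF=(1 − 601/13836·(0.960600+0.926800))/(1+601/13836) = 4399/5000 ≈ 0.879800
step 4 [2y] bond c/2=3/100: DF=(243749/250000 − 3/100·(0.960600+0.926800+0.879800))/(1+3/100) = 433/500 ≈ 0.866000
step 5 [2.5y] bond c/2=17/800: DF=(1825993/2000000 − 17/800·(0.960600+0.926800+0.879800+0.866000))/(1+17/800) = 1023/1250 ≈ 0.818400
step 6 [3y] bond c/2=11/800: DF=(6795201/8000000 − 11/800·(0.960600+0.926800+0.879800+0.866000+0.818400))/(1+11/800) = 311/400 ≈ 0.777500
step 7 [3.5y] bond c/2=17/400: DF=(3938051/4000000 − 17/400·(0.960600+0.926800+0.879800+0.866000+0.818400+0.777500))/(1+17/400) = 457/625 ≈ 0.731200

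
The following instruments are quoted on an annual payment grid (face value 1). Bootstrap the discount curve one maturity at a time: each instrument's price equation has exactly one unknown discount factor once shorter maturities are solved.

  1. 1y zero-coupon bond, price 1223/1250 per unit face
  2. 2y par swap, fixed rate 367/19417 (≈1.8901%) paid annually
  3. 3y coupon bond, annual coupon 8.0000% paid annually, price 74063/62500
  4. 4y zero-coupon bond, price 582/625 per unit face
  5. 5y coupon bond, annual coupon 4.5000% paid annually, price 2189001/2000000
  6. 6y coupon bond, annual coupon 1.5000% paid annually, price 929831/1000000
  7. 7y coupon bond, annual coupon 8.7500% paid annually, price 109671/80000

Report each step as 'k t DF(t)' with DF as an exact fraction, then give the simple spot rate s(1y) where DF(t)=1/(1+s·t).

step 1 [1y] zero: DF = P = 1223/1250 ≈ 0.978400
step 2 [2y] swap r/1=367/19417: DF=(1 − 367/19417·(0.978400))/(1+367/19417) = 9633/10000 ≈ 0.963300
step 3 [3y] bond c/1=2/25: DF=(74063/62500 − 2/25·(0.978400+0.963300))/(1+2/25) = 4767/5000 ≈ 0.953400
step 4 [4y] zero: DF = P = 582/625 ≈ 0.931200
step 5 [5y] bond c/1=9/200: DF=(2189001/2000000 − 9/200·(0.978400+0.963300+0.953400+0.931200))/(1+9/200) = 4413/5000 ≈ 0.882600
step 6 [6y] bond c/1=3/200: DF=(929831/1000000 − 3/200·(0.978400+0.963300+0.953400+0.931200+0.882600))/(1+3/200) = 1693/2000 ≈ 0.846500
step 7 [7y] bond c/1=7/80: DF=(109671/80000 − 7/80·(0.978400+0.963300+0.953400+0.931200+0.882600+0.846500))/(1+7/80) = 1017/1250 ≈ 0.813600

1 1 1223/1250
2 2 9633/10000
3 3 4767/5000
4 4 582/625
5 5 4413/5000
6 6 1693/2000
7 7 1017/1250
s(1y) = (1/(1223/1250) − 1)/(1) = 27/1223 ≈ 2.2077%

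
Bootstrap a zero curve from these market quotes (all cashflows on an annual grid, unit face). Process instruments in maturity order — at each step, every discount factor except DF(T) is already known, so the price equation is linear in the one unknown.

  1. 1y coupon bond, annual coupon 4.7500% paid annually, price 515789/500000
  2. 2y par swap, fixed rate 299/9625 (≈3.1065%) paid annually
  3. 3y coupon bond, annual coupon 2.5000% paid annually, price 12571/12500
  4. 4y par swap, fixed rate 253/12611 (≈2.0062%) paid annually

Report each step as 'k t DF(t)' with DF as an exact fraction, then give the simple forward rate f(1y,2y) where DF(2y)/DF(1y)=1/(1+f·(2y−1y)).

1 1 1231/1250
2 2 4701/5000
3 3 4671/5000
4 4 9241/10000
f(1y,2y) = ((1231/1250)/(4701/5000) − 1)/(1) = 223/4701 ≈ 4.7437%

step 1 [1y] bond c/1=19/400: DF=(515789/500000 − 19/400·(0))/(1+19/400) = 1231/1250 ≈ 0.984800
step 2 [2y] swap r/1=299/9625: DF=(1 − 299/9625·(0.984800))/(1+299/9625) = 4701/5000 ≈ 0.940200
step 3 [3y] bond c/1=1/40: DF=(12571/12500 − 1/40·(0.984800+0.940200))/(1+1/40) = 4671/5000 ≈ 0.934200
step 4 [4y] swap r/1=253/12611: DF=(1 − 253/12611·(0.984800+0.940200+0.934200))/(1+253/12611) = 9241/10000 ≈ 0.924100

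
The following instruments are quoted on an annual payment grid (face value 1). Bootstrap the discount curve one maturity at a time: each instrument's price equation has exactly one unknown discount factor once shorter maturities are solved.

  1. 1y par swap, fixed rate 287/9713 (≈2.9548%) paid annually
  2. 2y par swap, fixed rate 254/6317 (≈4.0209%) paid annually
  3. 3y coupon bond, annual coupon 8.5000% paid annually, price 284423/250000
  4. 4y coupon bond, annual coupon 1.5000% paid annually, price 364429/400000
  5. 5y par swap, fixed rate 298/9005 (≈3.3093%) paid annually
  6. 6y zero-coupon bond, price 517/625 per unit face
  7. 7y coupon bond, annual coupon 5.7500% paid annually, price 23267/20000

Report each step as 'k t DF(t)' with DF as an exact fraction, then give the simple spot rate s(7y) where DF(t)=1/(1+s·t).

1 1 9713/10000
2 2 4619/5000
3 3 9001/10000
4 4 8563/10000
5 5 851/1000
6 6 517/625
7 7 8103/10000
s(7y) = (1/(8103/10000) − 1)/(7) = 271/8103 ≈ 3.3444%

step 1 [1y] swap r/1=287/9713: DF=(1 − 287/9713·(0))/(1+287/9713) = 9713/10000 ≈ 0.971300
step 2 [2y] swap r/1=254/6317: DF=(1 − 254/6317·(0.971300))/(1+254/6317) = 4619/5000 ≈ 0.923800
step 3 [3y] bond c/1=17/200: DF=(284423/250000 − 17/200·(0.971300+0.923800))/(1+17/200) = 9001/10000 ≈ 0.900100
step 4 [4y] bond c/1=3/200: DF=(364429/400000 − 3/200·(0.971300+0.923800+0.900100))/(1+3/200) = 8563/10000 ≈ 0.856300
step 5 [5y] swap r/1=298/9005: DF=(1 − 298/9005·(0.971300+0.923800+0.900100+0.856300))/(1+298/9005) = 851/1000 ≈ 0.851000
step 6 [6y] zero: DF = P = 517/625 ≈ 0.827200
step 7 [7y] bond c/1=23/400: DF=(23267/20000 − 23/400·(0.971300+0.923800+0.900100+0.856300+0.851000+0.827200))/(1+23/400) = 8103/10000 ≈ 0.810300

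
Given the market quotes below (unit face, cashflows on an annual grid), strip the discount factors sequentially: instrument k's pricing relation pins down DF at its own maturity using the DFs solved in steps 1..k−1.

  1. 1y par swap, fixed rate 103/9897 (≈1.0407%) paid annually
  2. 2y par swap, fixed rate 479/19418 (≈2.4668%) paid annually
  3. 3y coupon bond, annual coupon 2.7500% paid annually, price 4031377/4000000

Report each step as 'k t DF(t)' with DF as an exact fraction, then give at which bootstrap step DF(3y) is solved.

step 1 [1y] swap r/1=103/9897: DF=(1 − 103/9897·(0))/(1+103/9897) = 9897/10000 ≈ 0.989700
step 2 [2y] swap r/1=479/19418: DF=(1 − 479/19418·(0.989700))/(1+479/19418) = 9521/10000 ≈ 0.952100
step 3 [3y] bond c/1=11/400: DF=(4031377/4000000 − 11/400·(0.989700+0.952100))/(1+11/400) = 9289/10000 ≈ 0.928900

1 1 9897/10000
2 2 9521/10000
3 3 9289/10000
DF(3y) is solved at step 3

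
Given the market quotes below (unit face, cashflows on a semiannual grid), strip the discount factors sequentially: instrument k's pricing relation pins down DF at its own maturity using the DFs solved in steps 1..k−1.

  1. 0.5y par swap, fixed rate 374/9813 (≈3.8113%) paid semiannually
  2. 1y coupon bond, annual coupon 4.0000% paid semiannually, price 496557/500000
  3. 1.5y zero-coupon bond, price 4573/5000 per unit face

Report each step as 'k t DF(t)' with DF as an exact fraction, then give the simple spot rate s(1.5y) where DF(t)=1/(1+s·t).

step 1 [0.5y] swap r/2=187/9813: DF=(1 − 187/9813·(0))/(1+187/9813) = 9813/10000 ≈ 0.981300
step 2 [1y] bond c/2=1/50: DF=(496557/500000 − 1/50·(0.981300))/(1+1/50) = 1193/1250 ≈ 0.954400
step 3 [1.5y] zero: DF = P = 4573/5000 ≈ 0.914600

1 1/2 9813/10000
2 1 1193/1250
3 3/2 4573/5000
s(1.5y) = (1/(4573/5000) − 1)/(3/2) = 854/13719 ≈ 6.2249%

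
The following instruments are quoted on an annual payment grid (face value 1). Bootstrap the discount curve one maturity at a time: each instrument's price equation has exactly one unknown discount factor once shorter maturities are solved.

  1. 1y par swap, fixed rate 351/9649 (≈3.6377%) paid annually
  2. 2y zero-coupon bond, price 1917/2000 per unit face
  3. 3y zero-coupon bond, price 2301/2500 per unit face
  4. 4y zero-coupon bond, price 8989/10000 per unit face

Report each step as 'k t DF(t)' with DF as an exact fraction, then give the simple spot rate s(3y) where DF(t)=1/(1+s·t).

step 1 [1y] swap r/1=351/9649: DF=(1 − 351/9649·(0))/(1+351/9649) = 9649/10000 ≈ 0.964900
step 2 [2y] zero: DF = P = 1917/2000 ≈ 0.958500
step 3 [3y] zero: DF = P = 2301/2500 ≈ 0.920400
step 4 [4y] zero: DF = P = 8989/10000 ≈ 0.898900

1 1 9649/10000
2 2 1917/2000
3 3 2301/2500
4 4 8989/10000
s(3y) = (1/(2301/2500) − 1)/(3) = 199/6903 ≈ 2.8828%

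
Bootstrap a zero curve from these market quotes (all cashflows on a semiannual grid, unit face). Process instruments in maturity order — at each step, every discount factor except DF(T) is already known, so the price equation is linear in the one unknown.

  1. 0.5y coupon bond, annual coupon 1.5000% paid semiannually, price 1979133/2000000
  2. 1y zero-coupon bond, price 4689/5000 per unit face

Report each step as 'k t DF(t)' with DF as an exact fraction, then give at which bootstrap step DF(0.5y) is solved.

1 1/2 4911/5000
2 1 4689/5000
DF(0.5y) is solved at step 1

step 1 [0.5y] bond c/2=3/400: DF=(1979133/2000000 − 3/400·(0))/(1+3/400) = 4911/5000 ≈ 0.982200
step 2 [1y] zero: DF = P = 4689/5000 ≈ 0.937800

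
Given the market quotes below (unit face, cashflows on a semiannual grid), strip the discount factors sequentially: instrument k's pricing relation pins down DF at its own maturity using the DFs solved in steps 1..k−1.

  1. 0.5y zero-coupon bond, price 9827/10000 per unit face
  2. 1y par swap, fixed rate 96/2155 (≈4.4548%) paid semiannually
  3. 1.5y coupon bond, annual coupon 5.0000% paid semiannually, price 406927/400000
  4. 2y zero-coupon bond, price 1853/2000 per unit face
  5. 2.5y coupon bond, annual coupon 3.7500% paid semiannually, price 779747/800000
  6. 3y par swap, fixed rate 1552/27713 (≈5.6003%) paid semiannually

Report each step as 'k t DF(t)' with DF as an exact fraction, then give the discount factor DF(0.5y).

step 1 [0.5y] zero: DF = P = 9827/10000 ≈ 0.982700
step 2 [1y] swap r/2=48/2155: DF=(1 − 48/2155·(0.982700))/(1+48/2155) = 598/625 ≈ 0.956800
step 3 [1.5y] bond c/2=1/40: DF=(406927/400000 − 1/40·(0.982700+0.956800))/(1+1/40) = 2363/2500 ≈ 0.945200
step 4 [2y] zero: DF = P = 1853/2000 ≈ 0.926500
step 5 [2.5y] bond c/2=3/160: DF=(779747/800000 − 3/160·(0.982700+0.956800+0.945200+0.926500))/(1+3/160) = 4433/5000 ≈ 0.886600
step 6 [3y] swap r/2=776/27713: DF=(1 − 776/27713·(0.982700+0.956800+0.945200+0.926500+0.886600))/(1+776/27713) = 528/625 ≈ 0.844800

1 1/2 9827/10000
2 1 598/625
3 3/2 2363/2500
4 2 1853/2000
5 5/2 4433/5000
6 3 528/625
DF(0.5y) = 9827/10000 ≈ 0.982700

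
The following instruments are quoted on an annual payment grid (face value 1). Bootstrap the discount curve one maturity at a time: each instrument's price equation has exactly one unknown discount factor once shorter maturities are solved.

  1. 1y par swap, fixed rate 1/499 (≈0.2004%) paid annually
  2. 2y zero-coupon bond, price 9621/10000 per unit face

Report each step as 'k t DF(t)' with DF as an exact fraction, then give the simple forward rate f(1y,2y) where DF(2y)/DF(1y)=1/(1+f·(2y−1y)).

1 1 499/500
2 2 9621/10000
f(1y,2y) = ((499/500)/(9621/10000) − 1)/(1) = 359/9621 ≈ 3.7314%

step 1 [1y] swap r/1=1/499: DF=(1 − 1/499·(0))/(1+1/499) = 499/500 ≈ 0.998000
step 2 [2y] zero: DF = P = 9621/10000 ≈ 0.962100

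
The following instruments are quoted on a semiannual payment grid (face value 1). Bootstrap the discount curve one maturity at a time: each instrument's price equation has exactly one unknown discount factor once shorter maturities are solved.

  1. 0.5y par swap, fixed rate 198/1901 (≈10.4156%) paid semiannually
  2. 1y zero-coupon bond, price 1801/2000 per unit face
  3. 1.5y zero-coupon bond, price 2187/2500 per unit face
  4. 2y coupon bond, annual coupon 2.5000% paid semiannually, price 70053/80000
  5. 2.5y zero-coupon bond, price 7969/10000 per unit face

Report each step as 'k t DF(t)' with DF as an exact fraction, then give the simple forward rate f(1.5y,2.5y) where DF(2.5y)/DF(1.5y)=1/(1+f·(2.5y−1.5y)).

step 1 [0.5y] swap r/2=99/1901: DF=(1 − 99/1901·(0))/(1+99/1901) = 1901/2000 ≈ 0.950500
step 2 [1y] zero: DF = P = 1801/2000 ≈ 0.900500
step 3 [1.5y] zero: DF = P = 2187/2500 ≈ 0.874800
step 4 [2y] bond c/2=1/80: DF=(70053/80000 − 1/80·(0.950500+0.900500+0.874800))/(1+1/80) = 1039/1250 ≈ 0.831200
step 5 [2.5y] zero: DF = P = 7969/10000 ≈ 0.796900

1 1/2 1901/2000
2 1 1801/2000
3 3/2 2187/2500
4 2 1039/1250
5 5/2 7969/10000
f(1.5y,2.5y) = ((2187/2500)/(7969/10000) − 1)/(1) = 779/7969 ≈ 9.7754%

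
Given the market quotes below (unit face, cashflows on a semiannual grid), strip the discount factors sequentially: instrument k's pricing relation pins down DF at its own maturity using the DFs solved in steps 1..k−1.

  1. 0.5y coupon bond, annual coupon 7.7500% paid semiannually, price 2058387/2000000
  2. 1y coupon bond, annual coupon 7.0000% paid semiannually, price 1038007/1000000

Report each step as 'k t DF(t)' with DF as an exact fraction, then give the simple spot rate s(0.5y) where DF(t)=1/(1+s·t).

1 1/2 2477/2500
2 1 4847/5000
s(0.5y) = (1/(2477/2500) − 1)/(1/2) = 46/2477 ≈ 1.8571%

step 1 [0.5y] bond c/2=31/800: DF=(2058387/2000000 − 31/800·(0))/(1+31/800) = 2477/2500 ≈ 0.990800
step 2 [1y] bond c/2=7/200: DF=(1038007/1000000 − 7/200·(0.990800))/(1+7/200) = 4847/5000 ≈ 0.969400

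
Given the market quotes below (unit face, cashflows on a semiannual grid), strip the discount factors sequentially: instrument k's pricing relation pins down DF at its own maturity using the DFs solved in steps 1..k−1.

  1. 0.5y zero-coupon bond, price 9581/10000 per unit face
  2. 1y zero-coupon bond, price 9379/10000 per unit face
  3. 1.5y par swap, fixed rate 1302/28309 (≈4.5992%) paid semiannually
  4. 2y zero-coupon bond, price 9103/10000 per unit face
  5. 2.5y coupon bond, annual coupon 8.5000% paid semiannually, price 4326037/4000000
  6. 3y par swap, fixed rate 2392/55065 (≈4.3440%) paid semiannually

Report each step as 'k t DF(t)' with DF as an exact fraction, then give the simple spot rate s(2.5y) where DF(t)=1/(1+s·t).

1 1/2 9581/10000
2 1 9379/10000
3 3/2 9349/10000
4 2 9103/10000
5 5/2 8849/10000
6 3 2201/2500
s(2.5y) = (1/(8849/10000) − 1)/(5/2) = 2302/44245 ≈ 5.2028%

step 1 [0.5y] zero: DF = P = 9581/10000 ≈ 0.958100
step 2 [1y] zero: DF = P = 9379/10000 ≈ 0.937900
step 3 [1.5y] swap r/2=651/28309: DF=(1 − 651/28309·(0.958100+0.937900))/(1+651/28309) = 9349/10000 ≈ 0.934900
step 4 [2y] zero: DF = P = 9103/10000 ≈ 0.910300
step 5 [2.5y] bond c/2=17/400: DF=(4326037/4000000 − 17/400·(0.958100+0.937900+0.934900+0.910300))/(1+17/400) = 8849/10000 ≈ 0.884900
step 6 [3y] swap r/2=1196/55065: DF=(1 − 1196/55065·(0.958100+0.937900+0.934900+0.910300+0.884900))/(1+1196/55065) = 2201/2500 ≈ 0.880400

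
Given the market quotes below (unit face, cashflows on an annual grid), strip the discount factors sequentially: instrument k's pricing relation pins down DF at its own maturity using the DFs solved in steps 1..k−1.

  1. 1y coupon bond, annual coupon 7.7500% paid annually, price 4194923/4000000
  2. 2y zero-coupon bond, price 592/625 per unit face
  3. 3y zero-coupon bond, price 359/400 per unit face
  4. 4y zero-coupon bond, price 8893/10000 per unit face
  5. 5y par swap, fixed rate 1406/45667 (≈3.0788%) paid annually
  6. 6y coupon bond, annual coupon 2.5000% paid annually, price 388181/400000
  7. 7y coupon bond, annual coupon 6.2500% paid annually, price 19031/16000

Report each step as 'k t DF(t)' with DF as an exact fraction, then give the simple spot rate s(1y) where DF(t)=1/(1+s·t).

step 1 [1y] bond c/1=31/400: DF=(4194923/4000000 − 31/400·(0))/(1+31/400) = 9733/10000 ≈ 0.973300
step 2 [2y] zero: DF = P = 592/625 ≈ 0.947200
step 3 [3y] zero: DF = P = 359/400 ≈ 0.897500
step 4 [4y] zero: DF = P = 8893/10000 ≈ 0.889300
step 5 [5y] swap r/1=1406/45667: DF=(1 − 1406/45667·(0.973300+0.947200+0.897500+0.889300))/(1+1406/45667) = 4297/5000 ≈ 0.859400
step 6 [6y] bond c/1=1/40: DF=(388181/400000 − 1/40·(0.973300+0.947200+0.897500+0.889300+0.859400))/(1+1/40) = 4177/5000 ≈ 0.835400
step 7 [7y] bond c/1=1/16: DF=(19031/16000 − 1/16·(0.973300+0.947200+0.897500+0.889300+0.859400+0.835400))/(1+1/16) = 8017/10000 ≈ 0.801700

1 1 9733/10000
2 2 592/625
3 3 359/400
4 4 8893/10000
5 5 4297/5000
6 6 4177/5000
7 7 8017/10000
s(1y) = (1/(9733/10000) − 1)/(1) = 267/9733 ≈ 2.7432%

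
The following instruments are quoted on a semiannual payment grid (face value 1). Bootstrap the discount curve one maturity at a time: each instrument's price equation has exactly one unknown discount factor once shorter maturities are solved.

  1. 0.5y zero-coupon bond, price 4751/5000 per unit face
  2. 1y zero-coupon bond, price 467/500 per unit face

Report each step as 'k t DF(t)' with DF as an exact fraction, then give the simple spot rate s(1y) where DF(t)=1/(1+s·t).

step 1 [0.5y] zero: DF = P = 4751/5000 ≈ 0.950200
step 2 [1y] zero: DF = P = 467/500 ≈ 0.934000

1 1/2 4751/5000
2 1 467/500
s(1y) = (1/(467/500) − 1)/(1) = 33/467 ≈ 7.0664%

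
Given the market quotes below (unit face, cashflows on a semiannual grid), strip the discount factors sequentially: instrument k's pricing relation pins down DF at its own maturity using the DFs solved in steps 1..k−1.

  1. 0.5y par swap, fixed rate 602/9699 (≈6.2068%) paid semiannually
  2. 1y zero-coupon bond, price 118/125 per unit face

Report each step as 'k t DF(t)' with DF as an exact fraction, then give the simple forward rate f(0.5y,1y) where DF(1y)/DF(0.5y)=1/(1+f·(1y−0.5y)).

1 1/2 9699/10000
2 1 118/125
f(0.5y,1y) = ((9699/10000)/(118/125) − 1)/(1/2) = 259/4720 ≈ 5.4873%

step 1 [0.5y] swap r/2=301/9699: DF=(1 − 301/9699·(0))/(1+301/9699) = 9699/10000 ≈ 0.969900
step 2 [1y] zero: DF = P = 118/125 ≈ 0.944000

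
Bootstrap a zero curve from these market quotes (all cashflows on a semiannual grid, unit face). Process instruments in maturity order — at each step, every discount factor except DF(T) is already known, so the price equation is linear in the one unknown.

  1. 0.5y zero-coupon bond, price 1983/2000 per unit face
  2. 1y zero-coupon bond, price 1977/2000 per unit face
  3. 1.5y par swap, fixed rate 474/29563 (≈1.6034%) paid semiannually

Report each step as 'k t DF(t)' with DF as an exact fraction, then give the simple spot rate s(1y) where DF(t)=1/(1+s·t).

1 1/2 1983/2000
2 1 1977/2000
3 3/2 9763/10000
s(1y) = (1/(1977/2000) − 1)/(1) = 23/1977 ≈ 1.1634%

step 1 [0.5y] zero: DF = P = 1983/2000 ≈ 0.991500
step 2 [1y] zero: DF = P = 1977/2000 ≈ 0.988500
step 3 [1.5y] swap r/2=237/29563: DF=(1 − 237/29563·(0.991500+0.988500))/(1+237/29563) = 9763/10000 ≈ 0.976300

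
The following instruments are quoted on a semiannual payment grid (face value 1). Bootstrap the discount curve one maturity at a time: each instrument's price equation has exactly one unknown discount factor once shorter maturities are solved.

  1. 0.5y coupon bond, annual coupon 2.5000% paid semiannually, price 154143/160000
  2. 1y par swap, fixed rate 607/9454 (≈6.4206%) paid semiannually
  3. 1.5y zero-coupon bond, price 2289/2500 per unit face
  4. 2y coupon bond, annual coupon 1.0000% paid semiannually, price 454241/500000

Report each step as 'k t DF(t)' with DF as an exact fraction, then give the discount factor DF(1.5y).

1 1/2 1903/2000
2 1 9393/10000
3 3/2 2289/2500
4 2 89/100
DF(1.5y) = 2289/2500 ≈ 0.915600

step 1 [0.5y] bond c/2=1/80: DF=(154143/160000 − 1/80·(0))/(1+1/80) = 1903/2000 ≈ 0.951500
step 2 [1y] swap r/2=607/18908: DF=(1 − 607/18908·(0.951500))/(1+607/18908) = 9393/10000 ≈ 0.939300
step 3 [1.5y] zero: DF = P = 2289/2500 ≈ 0.915600
step 4 [2y] bond c/2=1/200: DF=(454241/500000 − 1/200·(0.951500+0.939300+0.915600))/(1+1/200) = 89/100 ≈ 0.890000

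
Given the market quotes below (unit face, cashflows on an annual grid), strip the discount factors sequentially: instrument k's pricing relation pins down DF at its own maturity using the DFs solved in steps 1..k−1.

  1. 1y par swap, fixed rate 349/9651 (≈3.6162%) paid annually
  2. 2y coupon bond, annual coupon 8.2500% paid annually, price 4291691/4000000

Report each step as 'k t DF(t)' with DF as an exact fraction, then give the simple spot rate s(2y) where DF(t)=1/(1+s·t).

1 1 9651/10000
2 2 1147/1250
s(2y) = (1/(1147/1250) − 1)/(2) = 103/2294 ≈ 4.4900%

step 1 [1y] swap r/1=349/9651: DF=(1 − 349/9651·(0))/(1+349/9651) = 9651/10000 ≈ 0.965100
step 2 [2y] bond c/1=33/400: DF=(4291691/4000000 − 33/400·(0.965100))/(1+33/400) = 1147/1250 ≈ 0.917600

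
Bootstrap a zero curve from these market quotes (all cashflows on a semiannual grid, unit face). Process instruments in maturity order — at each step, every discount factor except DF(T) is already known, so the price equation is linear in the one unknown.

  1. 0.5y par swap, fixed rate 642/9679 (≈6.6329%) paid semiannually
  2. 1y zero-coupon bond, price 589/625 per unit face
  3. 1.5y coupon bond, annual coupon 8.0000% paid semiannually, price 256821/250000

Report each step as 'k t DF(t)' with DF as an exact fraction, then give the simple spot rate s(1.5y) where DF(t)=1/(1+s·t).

step 1 [0.5y] swap r/2=321/9679: DF=(1 − 321/9679·(0))/(1+321/9679) = 9679/10000 ≈ 0.967900
step 2 [1y] zero: DF = P = 589/625 ≈ 0.942400
step 3 [1.5y] bond c/2=1/25: DF=(256821/250000 − 1/25·(0.967900+0.942400))/(1+1/25) = 9143/10000 ≈ 0.914300

1 1/2 9679/10000
2 1 589/625
3 3/2 9143/10000
s(1.5y) = (1/(9143/10000) − 1)/(3/2) = 1714/27429 ≈ 6.2489%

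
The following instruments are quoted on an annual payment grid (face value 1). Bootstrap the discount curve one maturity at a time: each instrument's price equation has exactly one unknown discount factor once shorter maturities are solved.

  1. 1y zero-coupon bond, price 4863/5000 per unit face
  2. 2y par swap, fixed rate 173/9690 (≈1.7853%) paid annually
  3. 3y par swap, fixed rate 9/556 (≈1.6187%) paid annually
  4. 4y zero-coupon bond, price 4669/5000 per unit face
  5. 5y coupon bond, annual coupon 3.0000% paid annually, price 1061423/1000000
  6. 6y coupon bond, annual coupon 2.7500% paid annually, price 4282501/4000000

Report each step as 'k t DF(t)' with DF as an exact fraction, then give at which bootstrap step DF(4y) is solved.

1 1 4863/5000
2 2 4827/5000
3 3 2383/2500
4 4 4669/5000
5 5 9191/10000
6 6 183/200
DF(4y) is solved at step 4

step 1 [1y] zero: DF = P = 4863/5000 ≈ 0.972600
step 2 [2y] swap r/1=173/9690: DF=(1 − 173/9690·(0.972600))/(1+173/9690) = 4827/5000 ≈ 0.965400
step 3 [3y] swap r/1=9/556: DF=(1 − 9/556·(0.972600+0.965400))/(1+9/556) = 2383/2500 ≈ 0.953200
step 4 [4y] zero: DF = P = 4669/5000 ≈ 0.933800
step 5 [5y] bond c/1=3/100: DF=(1061423/1000000 − 3/100·(0.972600+0.965400+0.953200+0.933800))/(1+3/100) = 9191/10000 ≈ 0.919100
step 6 [6y] bond c/1=11/400: DF=(4282501/4000000 − 11/400·(0.972600+0.965400+0.953200+0.933800+0.919100))/(1+11/400) = 183/200 ≈ 0.915000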